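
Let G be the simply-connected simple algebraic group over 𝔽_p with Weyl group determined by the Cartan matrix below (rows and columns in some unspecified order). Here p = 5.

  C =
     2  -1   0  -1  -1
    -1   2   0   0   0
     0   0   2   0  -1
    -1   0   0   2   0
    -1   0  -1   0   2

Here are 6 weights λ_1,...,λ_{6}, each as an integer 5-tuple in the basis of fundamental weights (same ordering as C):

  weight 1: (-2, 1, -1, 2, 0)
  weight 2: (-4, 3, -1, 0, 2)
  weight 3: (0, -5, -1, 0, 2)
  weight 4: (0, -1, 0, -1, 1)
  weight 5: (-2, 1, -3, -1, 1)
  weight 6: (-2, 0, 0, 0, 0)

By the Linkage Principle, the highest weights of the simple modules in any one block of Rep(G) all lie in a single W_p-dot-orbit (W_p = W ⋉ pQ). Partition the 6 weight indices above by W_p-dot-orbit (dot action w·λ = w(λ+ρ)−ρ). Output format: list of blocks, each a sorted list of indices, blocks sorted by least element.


Root system D_5: the 5×5 matrix C matches after relabeling.

λ_j+ρ reflected into Ā_5 (⟨·,θ^∨⟩≤5); 5-tuples as given:

  1: (1, 1, 0, 2, 0) · 2: (1, 1, 0, 2, 0) · 3: (1, 1, 0, 2, 0) · 4: (1, 0, 1, 0, 0) · 5: (1, 0, 1, 0, 0) · 6: (1, 0, 1, 0, 0)

These 6 weights hit 2 W_5-dot-orbits; sizes (3, 3):

[[1, 2, 3], [4, 5, 6]]


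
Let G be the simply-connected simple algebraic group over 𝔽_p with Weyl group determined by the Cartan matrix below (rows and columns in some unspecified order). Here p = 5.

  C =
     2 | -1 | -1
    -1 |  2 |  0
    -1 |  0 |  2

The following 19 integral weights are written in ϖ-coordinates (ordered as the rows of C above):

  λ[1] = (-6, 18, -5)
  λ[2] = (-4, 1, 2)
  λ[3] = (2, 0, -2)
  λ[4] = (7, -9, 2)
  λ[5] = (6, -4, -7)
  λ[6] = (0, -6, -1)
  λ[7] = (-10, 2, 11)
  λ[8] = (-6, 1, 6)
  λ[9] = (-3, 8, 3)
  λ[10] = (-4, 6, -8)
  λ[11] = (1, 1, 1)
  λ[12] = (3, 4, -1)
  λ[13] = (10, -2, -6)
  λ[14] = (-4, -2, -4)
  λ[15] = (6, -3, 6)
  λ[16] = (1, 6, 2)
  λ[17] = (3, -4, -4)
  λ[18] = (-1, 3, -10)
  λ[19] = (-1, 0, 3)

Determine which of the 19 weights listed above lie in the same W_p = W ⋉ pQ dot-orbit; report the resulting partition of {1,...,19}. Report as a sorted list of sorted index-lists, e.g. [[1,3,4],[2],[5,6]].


Dynkin diagram of C (from the 4 off-diagonal −1 entries): A_3.

Each λ_j+ρ reduced to Ā_5; 3-tuples below use C's row order:

  λ_1 → (0, 1, 4) · λ_2 → (2, 1, 0) · λ_3 → (2, 1, 1) · λ_4 → (2, 1, 0) · λ_5 → (1, 1, 2) · λ_6 → (0, 1, 4) · λ_7 → (1, 1, 2) · λ_8 → (2, 1, 0) · λ_9 → (1, 1, 2) · λ_10 → (0, 2, 2) · λ_11 → (2, 1, 1) · λ_12 → (0, 1, 4) · λ_13 → (1, 4, 0) · λ_14 → (2, 1, 1) · λ_15 → (2, 1, 0) · λ_16 → (0, 2, 2) · λ_17 → (2, 1, 1) · λ_18 → (0, 1, 4) · λ_19 → (0, 1, 4)

The 19 indices split into 6 linkage classes (same alcove rep ⇔ same W_5-dot-orbit):

[[1, 6, 12, 18, 19], [2, 4, 8, 15], [3, 11, 14, 17], [5, 7, 9], [10, 16], [13]]


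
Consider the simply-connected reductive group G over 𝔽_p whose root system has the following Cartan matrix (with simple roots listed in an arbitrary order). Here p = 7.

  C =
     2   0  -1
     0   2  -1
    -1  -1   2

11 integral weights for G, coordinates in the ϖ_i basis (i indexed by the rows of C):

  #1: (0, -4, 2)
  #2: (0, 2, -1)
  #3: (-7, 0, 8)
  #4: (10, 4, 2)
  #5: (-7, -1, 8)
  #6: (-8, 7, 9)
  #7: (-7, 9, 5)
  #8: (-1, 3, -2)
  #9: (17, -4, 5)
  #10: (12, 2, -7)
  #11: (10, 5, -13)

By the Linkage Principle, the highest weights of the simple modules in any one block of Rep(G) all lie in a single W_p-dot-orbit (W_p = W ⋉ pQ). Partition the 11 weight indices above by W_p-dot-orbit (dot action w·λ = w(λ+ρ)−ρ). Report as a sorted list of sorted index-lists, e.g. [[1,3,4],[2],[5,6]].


A_3 Cartan matrix, 3 simple roots permuted; ρ=(1,1,1).

W_7-reps of the 11 weights in Ā_7 (same 3-coord order as C):

  [1] (1, 3, 0);  [2] (1, 3, 0);  [3] (3, 2, 1);  [4] (4, 2, 1);  [5] (4, 2, 1);  [6] (0, 1, 3);  [7] (0, 2, 1);  [8] (1, 3, 0);  [9] (0, 1, 3);  [10] (1, 3, 0);  [11] (4, 1, 1)

Partition of {1..11} into 6 W_7-dot-orbits:

[[1, 2, 8, 10], [3], [4, 5], [6, 9], [7], [11]]


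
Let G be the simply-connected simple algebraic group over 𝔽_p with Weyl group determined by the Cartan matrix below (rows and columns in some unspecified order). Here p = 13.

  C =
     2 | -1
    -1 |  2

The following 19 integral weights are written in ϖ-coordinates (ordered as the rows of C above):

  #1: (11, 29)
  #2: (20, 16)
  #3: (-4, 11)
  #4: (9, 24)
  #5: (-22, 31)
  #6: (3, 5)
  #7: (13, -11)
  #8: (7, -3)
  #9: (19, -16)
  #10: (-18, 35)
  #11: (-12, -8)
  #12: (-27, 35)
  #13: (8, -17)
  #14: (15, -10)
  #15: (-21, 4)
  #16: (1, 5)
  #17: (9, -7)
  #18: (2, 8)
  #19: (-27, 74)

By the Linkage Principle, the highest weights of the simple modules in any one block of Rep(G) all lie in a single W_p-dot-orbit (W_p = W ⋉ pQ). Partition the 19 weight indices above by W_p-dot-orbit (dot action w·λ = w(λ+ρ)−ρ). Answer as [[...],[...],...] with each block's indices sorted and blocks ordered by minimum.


Cartan matrix: type A_2 (|W|=6); un-permuting the 2 rows.

W_13-reps of the 19 weights in Ā_13 (same 2-coord order as C):

  1: (3, 9)
  2: (8, 4)
  3: (3, 9)
  4: (3, 9)
  5: (6, 2)
  6: (4, 6)
  7: (3, 9)
  8: (6, 2)
  9: (2, 6)
  10: (4, 6)
  11: (2, 6)
  12: (10, 3)
  13: (4, 6)
  14: (4, 6)
  15: (2, 6)
  16: (2, 6)
  17: (4, 6)
  18: (3, 9)
  19: (10, 3)

Grouping the 19 weights by Ā_13-representative: 6 linkage classes.

[[1, 3, 4, 7, 18], [2], [5, 8], [6, 10, 13, 14, 17], [9, 11, 15, 16], [12, 19]]


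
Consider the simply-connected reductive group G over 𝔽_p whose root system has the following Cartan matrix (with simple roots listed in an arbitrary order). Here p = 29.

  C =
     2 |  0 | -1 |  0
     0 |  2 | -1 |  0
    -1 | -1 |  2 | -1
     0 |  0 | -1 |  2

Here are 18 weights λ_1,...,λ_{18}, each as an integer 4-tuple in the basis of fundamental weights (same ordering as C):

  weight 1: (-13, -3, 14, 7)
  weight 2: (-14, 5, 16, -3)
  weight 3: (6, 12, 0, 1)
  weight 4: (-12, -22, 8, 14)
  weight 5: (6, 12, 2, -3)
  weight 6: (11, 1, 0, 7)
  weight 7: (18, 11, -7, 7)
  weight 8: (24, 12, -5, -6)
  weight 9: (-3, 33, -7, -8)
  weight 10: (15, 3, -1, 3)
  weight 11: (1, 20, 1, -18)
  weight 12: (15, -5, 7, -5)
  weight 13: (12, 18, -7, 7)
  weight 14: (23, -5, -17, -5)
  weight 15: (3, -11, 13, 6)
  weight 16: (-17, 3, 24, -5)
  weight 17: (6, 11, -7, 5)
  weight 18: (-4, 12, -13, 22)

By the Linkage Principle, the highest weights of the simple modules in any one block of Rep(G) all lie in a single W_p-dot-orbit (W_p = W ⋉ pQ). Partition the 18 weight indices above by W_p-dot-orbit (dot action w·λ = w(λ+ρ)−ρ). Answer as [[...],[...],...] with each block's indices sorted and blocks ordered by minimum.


Dynkin diagram of C (from the 6 off-diagonal −1 entries): D_4.

Alcove-folded reps (p=29, 18 weights, presented ϖ-order):

  [1] (12, 2, 1, 8) · [2] (13, 6, 2, 2) · [3] (7, 13, 1, 2) · [4] (12, 2, 1, 8) · [5] (7, 13, 1, 2) · [6] (12, 2, 1, 8) · [7] (13, 6, 2, 2) · [8] (16, 4, 0, 4) · [9] (7, 13, 1, 2) · [10] (16, 4, 0, 4) · [11] (13, 6, 2, 2) · [12] (16, 4, 0, 4) · [13] (7, 13, 1, 2) · [14] (16, 4, 0, 4) · [15] (4, 10, 4, 7) · [16] (16, 4, 0, 4) · [17] (1, 6, 6, 0) · [18] (12, 2, 1, 8)

These 18 weights hit 6 W_29-dot-orbits; sizes (4, 3, 4, 5, 1, 1):

[[1, 4, 6, 18], [2, 7, 11], [3, 5, 9, 13], [8, 10, 12, 14, 16], [15], [17]]


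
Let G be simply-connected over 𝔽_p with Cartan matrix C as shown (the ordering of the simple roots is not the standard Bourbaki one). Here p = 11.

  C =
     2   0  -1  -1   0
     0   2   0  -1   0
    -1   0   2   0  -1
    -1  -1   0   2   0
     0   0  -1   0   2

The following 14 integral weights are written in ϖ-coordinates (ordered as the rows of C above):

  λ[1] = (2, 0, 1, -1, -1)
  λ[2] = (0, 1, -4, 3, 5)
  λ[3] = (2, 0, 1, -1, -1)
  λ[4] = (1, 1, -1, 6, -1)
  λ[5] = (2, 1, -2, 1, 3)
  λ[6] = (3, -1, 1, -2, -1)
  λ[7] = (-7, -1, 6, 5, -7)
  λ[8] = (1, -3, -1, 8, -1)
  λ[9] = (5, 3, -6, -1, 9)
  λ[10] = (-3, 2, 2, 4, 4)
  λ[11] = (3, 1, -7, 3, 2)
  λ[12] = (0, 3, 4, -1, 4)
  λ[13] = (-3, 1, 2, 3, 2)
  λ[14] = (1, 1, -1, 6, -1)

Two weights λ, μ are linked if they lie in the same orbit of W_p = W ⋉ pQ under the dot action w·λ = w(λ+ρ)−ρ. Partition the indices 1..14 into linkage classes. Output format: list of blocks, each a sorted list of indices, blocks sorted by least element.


C ↔ A_5 under row/col permutation; |W(A_5)| = 720.

λ_j+ρ reflected into Ā_11 (⟨·,θ^∨⟩≤11); 5-tuples as given:

  1: (3, 1, 2, 0, 0);  2: (2, 2, 1, 2, 3);  3: (3, 1, 2, 0, 0);  4: (2, 2, 0, 7, 0);  5: (2, 2, 1, 2, 3);  6: (3, 1, 2, 0, 0);  7: (1, 0, 5, 0, 1);  8: (2, 2, 0, 7, 0);  9: (1, 0, 5, 0, 1);  10: (2, 0, 1, 3, 2);  11: (2, 2, 1, 2, 3);  12: (1, 0, 5, 0, 1);  13: (2, 2, 1, 2, 3);  14: (2, 2, 0, 7, 0)

Grouping the 14 weights by Ā_11-representative: 5 linkage classes.

[[1, 3, 6], [2, 5, 11, 13], [4, 8, 14], [7, 9, 12], [10]]


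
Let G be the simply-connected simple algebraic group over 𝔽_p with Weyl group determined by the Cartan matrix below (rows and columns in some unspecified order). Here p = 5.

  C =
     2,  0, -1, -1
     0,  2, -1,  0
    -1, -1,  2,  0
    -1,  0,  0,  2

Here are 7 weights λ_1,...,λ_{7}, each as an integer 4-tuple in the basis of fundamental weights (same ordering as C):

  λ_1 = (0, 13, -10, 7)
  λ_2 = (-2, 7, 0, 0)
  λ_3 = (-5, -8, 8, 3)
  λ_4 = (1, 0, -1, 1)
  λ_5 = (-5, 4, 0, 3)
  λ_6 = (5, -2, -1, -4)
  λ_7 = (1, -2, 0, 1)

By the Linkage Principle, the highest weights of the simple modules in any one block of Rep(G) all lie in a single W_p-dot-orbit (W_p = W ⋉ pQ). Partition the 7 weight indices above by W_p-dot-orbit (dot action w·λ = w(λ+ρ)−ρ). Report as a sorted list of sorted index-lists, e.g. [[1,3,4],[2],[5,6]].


Type A_4, rank 4, |W|=120; reorder rows/cols to standard.

Alcove-folded reps (p=5, 7 weights, presented ϖ-order):

  λ_1+ρ ↦ (0, 1, 3, 1) · λ_2+ρ ↦ (0, 1, 3, 1) · λ_3+ρ ↦ (2, 1, 0, 2) · λ_4+ρ ↦ (2, 1, 0, 2) · λ_5+ρ ↦ (0, 1, 3, 1) · λ_6+ρ ↦ (2, 1, 0, 2) · λ_7+ρ ↦ (2, 1, 0, 2)

Grouping the 7 weights by Ā_5-representative: 2 linkage classes.

[[1, 2, 5], [3, 4, 6, 7]]


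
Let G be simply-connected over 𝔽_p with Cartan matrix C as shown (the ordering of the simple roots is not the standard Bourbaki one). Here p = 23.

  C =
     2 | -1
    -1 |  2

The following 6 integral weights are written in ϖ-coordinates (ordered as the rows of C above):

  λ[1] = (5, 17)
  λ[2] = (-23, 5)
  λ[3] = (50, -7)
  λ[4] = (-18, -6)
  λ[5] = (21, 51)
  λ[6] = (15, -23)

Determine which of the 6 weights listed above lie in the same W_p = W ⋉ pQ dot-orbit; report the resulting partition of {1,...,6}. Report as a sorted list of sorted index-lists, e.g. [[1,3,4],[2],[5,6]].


Root system A_2: the 2×2 matrix C matches after relabeling.

W_23-reps of the 6 weights in Ā_23 (same 2-coord order as C):

  λ_1+ρ ↦ (5, 17) · λ_2+ρ ↦ (6, 16) · λ_3+ρ ↦ (5, 17) · λ_4+ρ ↦ (5, 17) · λ_5+ρ ↦ (5, 17) · λ_6+ρ ↦ (6, 16)

Partition of {1..6} into 2 W_23-dot-orbits:

[[1, 3, 4, 5], [2, 6]]


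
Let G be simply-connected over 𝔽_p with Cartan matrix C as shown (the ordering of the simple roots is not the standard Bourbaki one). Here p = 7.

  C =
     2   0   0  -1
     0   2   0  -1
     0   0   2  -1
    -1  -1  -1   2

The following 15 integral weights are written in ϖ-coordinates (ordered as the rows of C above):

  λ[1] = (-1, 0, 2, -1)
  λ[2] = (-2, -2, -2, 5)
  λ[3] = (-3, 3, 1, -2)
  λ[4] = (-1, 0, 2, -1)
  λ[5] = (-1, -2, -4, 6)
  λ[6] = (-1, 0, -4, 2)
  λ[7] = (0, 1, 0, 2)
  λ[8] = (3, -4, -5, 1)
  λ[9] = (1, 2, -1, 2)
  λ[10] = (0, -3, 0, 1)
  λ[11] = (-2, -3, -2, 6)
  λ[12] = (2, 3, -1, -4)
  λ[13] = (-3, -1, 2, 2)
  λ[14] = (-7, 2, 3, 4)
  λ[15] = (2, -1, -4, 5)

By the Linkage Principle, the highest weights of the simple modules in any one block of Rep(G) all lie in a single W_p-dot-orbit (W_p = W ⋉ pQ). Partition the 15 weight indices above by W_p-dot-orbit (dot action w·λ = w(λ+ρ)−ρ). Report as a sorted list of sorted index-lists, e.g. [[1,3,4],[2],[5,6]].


Cartan matrix: type D_4 (|W|=192); un-permuting the 4 rows.

λ_j+ρ reflected into Ā_7 (⟨·,θ^∨⟩≤7); 4-tuples as given:

  1: (0, 1, 3, 0);  2: (1, 1, 1, 1);  3: (1, 1, 1, 1);  4: (0, 1, 3, 0);  5: (0, 1, 3, 0);  6: (0, 1, 3, 0);  7: (1, 2, 1, 0);  8: (1, 2, 1, 1);  9: (1, 2, 1, 0);  10: (1, 2, 1, 0);  11: (1, 2, 1, 0);  12: (0, 1, 3, 0);  13: (2, 0, 3, 1);  14: (1, 2, 1, 1);  15: (1, 2, 1, 0)

Partition of {1..15} into 5 W_7-dot-orbits:

[[1, 4, 5, 6, 12], [2, 3], [7, 9, 10, 11, 15], [8, 14], [13]]


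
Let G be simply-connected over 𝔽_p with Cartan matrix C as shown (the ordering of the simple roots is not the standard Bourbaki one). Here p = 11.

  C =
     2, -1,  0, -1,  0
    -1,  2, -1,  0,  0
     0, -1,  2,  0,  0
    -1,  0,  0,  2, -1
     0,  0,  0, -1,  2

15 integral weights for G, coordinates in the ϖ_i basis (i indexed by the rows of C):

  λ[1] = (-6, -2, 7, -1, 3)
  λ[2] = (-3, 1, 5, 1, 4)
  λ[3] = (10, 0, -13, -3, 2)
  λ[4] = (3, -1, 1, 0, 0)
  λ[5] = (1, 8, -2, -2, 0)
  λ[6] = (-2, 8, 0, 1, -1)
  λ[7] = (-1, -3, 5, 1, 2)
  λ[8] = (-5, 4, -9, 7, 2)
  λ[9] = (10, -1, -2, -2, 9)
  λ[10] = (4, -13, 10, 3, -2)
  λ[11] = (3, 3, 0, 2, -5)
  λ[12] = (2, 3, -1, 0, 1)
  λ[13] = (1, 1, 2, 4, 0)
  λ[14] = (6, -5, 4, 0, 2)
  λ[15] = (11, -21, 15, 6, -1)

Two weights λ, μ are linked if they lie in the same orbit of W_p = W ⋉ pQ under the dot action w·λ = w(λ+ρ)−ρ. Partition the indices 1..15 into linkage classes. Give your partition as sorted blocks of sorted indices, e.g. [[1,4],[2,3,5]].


Type A_5, rank 5, |W|=720; reorder rows/cols to standard.

Ā_11 reps of the 15 weights (A_5, coords as presented):

    λ_1+ρ ↦ (4, 0, 2, 1, 1)
    λ_2+ρ ↦ (2, 0, 4, 0, 3)
    λ_3+ρ ↦ (1, 8, 1, 1, 0)
    λ_4+ρ ↦ (4, 0, 2, 1, 1)
    λ_5+ρ ↦ (1, 8, 1, 1, 0)
    λ_6+ρ ↦ (1, 8, 1, 1, 0)
    λ_7+ρ ↦ (2, 0, 4, 0, 3)
    λ_8+ρ ↦ (3, 4, 0, 1, 2)
    λ_9+ρ ↦ (1, 8, 1, 1, 0)
    λ_10+ρ ↦ (3, 4, 0, 1, 2)
    λ_11+ρ ↦ (3, 4, 0, 1, 2)
    λ_12+ρ ↦ (3, 4, 0, 1, 2)
    λ_13+ρ ↦ (2, 2, 1, 4, 1)
    λ_14+ρ ↦ (3, 4, 0, 1, 2)
    λ_15+ρ ↦ (1, 2, 1, 3, 4)

The 15 indices split into 6 linkage classes (same alcove rep ⇔ same W_11-dot-orbit):

[[1, 4], [2, 7], [3, 5, 6, 9], [8, 10, 11, 12, 14], [13], [15]]


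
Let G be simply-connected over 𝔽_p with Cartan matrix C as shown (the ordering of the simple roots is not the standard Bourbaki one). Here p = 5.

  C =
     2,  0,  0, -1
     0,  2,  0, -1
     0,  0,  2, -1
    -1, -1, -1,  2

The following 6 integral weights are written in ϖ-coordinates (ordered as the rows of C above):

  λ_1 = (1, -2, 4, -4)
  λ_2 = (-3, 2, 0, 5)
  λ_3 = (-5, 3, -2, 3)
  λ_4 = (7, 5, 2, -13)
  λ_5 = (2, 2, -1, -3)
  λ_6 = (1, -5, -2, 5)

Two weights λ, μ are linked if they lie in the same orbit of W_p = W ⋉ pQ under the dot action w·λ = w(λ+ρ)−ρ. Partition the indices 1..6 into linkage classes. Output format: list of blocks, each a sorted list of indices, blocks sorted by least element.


Root system D_4: the 4×4 matrix C matches after relabeling.

W_5-reps of the 6 weights in Ā_5 (same 4-coord order as C):

  1: (1, 2, 0, 1);  2: (1, 2, 0, 1);  3: (1, 1, 2, 0);  4: (1, 1, 0, 1);  5: (1, 1, 2, 0);  6: (1, 1, 2, 0)

The 6 indices split into 3 linkage classes (same alcove rep ⇔ same W_5-dot-orbit):

[[1, 2], [3, 5, 6], [4]]


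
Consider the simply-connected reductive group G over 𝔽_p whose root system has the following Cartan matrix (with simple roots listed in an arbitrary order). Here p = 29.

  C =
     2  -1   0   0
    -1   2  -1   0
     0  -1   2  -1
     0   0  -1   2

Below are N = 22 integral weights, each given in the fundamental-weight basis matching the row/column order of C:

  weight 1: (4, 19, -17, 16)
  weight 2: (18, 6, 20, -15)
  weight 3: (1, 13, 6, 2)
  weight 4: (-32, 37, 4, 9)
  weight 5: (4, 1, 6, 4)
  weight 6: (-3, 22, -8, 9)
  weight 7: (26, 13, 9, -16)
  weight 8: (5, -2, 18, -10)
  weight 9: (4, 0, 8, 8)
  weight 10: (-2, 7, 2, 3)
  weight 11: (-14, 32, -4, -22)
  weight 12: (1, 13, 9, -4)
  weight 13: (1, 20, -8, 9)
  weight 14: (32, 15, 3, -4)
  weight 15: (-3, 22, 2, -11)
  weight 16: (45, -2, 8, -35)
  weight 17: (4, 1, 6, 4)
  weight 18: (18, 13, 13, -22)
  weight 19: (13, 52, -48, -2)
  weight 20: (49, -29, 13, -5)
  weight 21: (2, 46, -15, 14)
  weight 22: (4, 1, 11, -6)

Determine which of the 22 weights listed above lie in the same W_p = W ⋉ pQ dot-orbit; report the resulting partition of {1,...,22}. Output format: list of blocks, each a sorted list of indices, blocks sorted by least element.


Dynkin diagram of C (from the 6 off-diagonal −1 entries): A_4.

λ_j+ρ reflected into Ā_29 (⟨·,θ^∨⟩≤29); 4-tuples as given:

    λ_1+ρ ↦ (5, 4, 16, 1)
    λ_2+ρ ↦ (1, 7, 3, 4)
    λ_3+ρ ↦ (2, 14, 7, 3)
    λ_4+ρ ↦ (5, 2, 7, 5)
    λ_5+ρ ↦ (5, 2, 7, 5)
    λ_6+ρ ↦ (2, 14, 7, 3)
    λ_7+ρ ↦ (5, 2, 7, 5)
    λ_8+ρ ↦ (5, 1, 9, 9)
    λ_9+ρ ↦ (5, 1, 9, 9)
    λ_10+ρ ↦ (1, 7, 3, 4)
    λ_11+ρ ↦ (5, 4, 16, 1)
    λ_12+ρ ↦ (2, 14, 7, 3)
    λ_13+ρ ↦ (2, 14, 7, 3)
    λ_14+ρ ↦ (5, 4, 16, 1)
    λ_15+ρ ↦ (2, 14, 7, 3)
    λ_16+ρ ↦ (5, 4, 16, 1)
    λ_17+ρ ↦ (5, 2, 7, 5)
    λ_18+ρ ↦ (1, 7, 3, 4)
    λ_19+ρ ↦ (5, 1, 9, 9)
    λ_20+ρ ↦ (1, 7, 3, 4)
    λ_21+ρ ↦ (1, 7, 3, 4)
    λ_22+ρ ↦ (5, 2, 7, 5)

The 22 indices split into 5 linkage classes (same alcove rep ⇔ same W_29-dot-orbit):

[[1, 11, 14, 16], [2, 10, 18, 20, 21], [3, 6, 12, 13, 15], [4, 5, 7, 17, 22], [8, 9, 19]]


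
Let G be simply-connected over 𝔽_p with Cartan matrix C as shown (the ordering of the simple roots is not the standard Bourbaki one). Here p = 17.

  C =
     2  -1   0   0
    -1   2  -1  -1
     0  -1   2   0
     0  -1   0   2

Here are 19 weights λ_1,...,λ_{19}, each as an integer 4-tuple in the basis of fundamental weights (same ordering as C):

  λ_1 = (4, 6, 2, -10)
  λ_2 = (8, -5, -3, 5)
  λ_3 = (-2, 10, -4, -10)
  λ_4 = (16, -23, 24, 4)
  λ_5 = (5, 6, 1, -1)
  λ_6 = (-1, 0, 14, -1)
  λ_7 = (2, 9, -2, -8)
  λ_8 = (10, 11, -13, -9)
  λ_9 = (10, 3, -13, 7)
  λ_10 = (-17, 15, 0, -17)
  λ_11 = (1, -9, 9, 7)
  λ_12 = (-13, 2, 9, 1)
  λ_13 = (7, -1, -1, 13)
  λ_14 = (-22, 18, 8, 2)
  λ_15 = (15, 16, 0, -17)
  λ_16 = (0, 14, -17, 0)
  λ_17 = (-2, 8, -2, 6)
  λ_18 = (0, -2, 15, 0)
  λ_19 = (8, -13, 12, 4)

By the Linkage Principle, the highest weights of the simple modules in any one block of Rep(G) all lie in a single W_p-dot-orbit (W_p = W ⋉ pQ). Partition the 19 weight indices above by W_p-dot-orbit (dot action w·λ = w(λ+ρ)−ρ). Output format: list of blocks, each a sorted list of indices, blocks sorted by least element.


Dynkin diagram of C (from the 6 off-diagonal −1 entries): D_4.

Each λ_j+ρ reduced to Ā_17; 4-tuples below use C's row order:

  1: (3, 2, 1, 7);  2: (3, 2, 4, 0);  3: (1, 1, 1, 7);  4: (3, 0, 5, 9);  5: (6, 2, 2, 0);  6: (0, 1, 15, 0);  7: (3, 2, 1, 7);  8: (3, 2, 4, 0);  9: (3, 2, 4, 0);  10: (0, 1, 15, 0);  11: (6, 2, 2, 0);  12: (3, 2, 1, 7);  13: (3, 0, 5, 9);  14: (3, 2, 1, 7);  15: (0, 1, 15, 0);  16: (0, 1, 15, 0);  17: (1, 1, 1, 7);  18: (0, 1, 15, 0);  19: (3, 2, 1, 7)

Grouping the 19 weights by Ā_17-representative: 6 linkage classes.

[[1, 7, 12, 14, 19], [2, 8, 9], [3, 17], [4, 13], [5, 11], [6, 10, 15, 16, 18]]


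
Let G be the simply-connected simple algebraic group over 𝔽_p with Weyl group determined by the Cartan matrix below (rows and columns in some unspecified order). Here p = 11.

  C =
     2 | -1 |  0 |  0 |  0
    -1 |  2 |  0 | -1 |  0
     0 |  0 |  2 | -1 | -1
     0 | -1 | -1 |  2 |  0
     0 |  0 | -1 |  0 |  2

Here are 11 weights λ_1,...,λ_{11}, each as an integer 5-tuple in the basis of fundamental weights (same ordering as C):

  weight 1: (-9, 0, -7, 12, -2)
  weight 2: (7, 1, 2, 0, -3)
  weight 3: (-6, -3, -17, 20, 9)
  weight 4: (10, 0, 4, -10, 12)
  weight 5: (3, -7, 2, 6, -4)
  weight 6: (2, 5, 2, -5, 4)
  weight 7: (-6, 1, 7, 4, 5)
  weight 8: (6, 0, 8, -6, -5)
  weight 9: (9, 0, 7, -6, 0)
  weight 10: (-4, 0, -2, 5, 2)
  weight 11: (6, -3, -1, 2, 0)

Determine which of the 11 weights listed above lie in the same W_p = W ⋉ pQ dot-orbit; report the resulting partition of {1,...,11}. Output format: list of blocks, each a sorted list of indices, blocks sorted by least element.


Dynkin diagram of C (from the 8 off-diagonal −1 entries): A_5.

Each λ_j+ρ reduced to Ā_11; 5-tuples below use C's row order:

  λ_1 → (2, 4, 0, 1, 3);  λ_2 → (5, 2, 0, 1, 1);  λ_3 → (1, 2, 1, 3, 2);  λ_4 → (5, 2, 0, 1, 1);  λ_5 → (2, 4, 0, 1, 3);  λ_6 → (1, 2, 1, 3, 2);  λ_7 → (1, 2, 1, 3, 2);  λ_8 → (2, 4, 0, 1, 3);  λ_9 → (2, 4, 0, 1, 3);  λ_10 → (1, 2, 1, 3, 2);  λ_11 → (5, 2, 0, 1, 1)

Partition of {1..11} into 3 W_11-dot-orbits:

[[1, 5, 8, 9], [2, 4, 11], [3, 6, 7, 10]]


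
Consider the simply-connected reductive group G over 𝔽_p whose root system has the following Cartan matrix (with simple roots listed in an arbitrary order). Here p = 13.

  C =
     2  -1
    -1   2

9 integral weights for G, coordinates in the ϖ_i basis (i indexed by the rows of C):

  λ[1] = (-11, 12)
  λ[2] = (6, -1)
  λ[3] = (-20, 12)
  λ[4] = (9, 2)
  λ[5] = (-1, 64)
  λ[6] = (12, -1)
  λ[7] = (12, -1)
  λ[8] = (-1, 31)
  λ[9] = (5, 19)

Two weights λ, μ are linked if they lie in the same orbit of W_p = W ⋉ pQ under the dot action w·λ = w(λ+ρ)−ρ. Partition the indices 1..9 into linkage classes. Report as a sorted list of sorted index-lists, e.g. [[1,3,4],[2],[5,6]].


Cartan matrix: type A_2 (|W|=6); un-permuting the 2 rows.

Folding the 9 weights λ_j+ρ into Ā_13 (reps in the given 2-coord order):

  λ_1 → (10, 3)
  λ_2 → (7, 0)
  λ_3 → (7, 0)
  λ_4 → (10, 3)
  λ_5 → (13, 0)
  λ_6 → (13, 0)
  λ_7 → (13, 0)
  λ_8 → (7, 0)
  λ_9 → (7, 0)

The 9 indices split into 3 linkage classes (same alcove rep ⇔ same W_13-dot-orbit):

[[1, 4], [2, 3, 8, 9], [5, 6, 7]]


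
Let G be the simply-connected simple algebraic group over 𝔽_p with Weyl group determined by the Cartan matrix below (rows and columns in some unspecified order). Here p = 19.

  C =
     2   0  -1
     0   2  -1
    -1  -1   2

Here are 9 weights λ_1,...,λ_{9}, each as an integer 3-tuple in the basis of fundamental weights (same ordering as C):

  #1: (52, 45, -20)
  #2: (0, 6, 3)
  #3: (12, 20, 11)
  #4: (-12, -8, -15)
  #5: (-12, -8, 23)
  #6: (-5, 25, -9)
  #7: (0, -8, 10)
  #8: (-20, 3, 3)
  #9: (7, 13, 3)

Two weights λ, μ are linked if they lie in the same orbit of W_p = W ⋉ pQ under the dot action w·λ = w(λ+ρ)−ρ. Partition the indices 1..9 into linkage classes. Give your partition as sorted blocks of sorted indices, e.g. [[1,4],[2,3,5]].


A_3 Cartan matrix, 3 simple roots permuted; ρ=(1,1,1).

λ_j+ρ reflected into Ā_19 (⟨·,θ^∨⟩≤19); 3-tuples as given:

  λ_1 → (4, 11, 4) · λ_2 → (1, 7, 4) · λ_3 → (6, 2, 6) · λ_4 → (6, 2, 6) · λ_5 → (6, 2, 6) · λ_6 → (1, 7, 4) · λ_7 → (1, 7, 4) · λ_8 → (4, 11, 4) · λ_9 → (1, 7, 4)

3 distinct reps among the 9 weights ⇒ 3 W_19-linkage classes:

[[1, 8], [2, 6, 7, 9], [3, 4, 5]]


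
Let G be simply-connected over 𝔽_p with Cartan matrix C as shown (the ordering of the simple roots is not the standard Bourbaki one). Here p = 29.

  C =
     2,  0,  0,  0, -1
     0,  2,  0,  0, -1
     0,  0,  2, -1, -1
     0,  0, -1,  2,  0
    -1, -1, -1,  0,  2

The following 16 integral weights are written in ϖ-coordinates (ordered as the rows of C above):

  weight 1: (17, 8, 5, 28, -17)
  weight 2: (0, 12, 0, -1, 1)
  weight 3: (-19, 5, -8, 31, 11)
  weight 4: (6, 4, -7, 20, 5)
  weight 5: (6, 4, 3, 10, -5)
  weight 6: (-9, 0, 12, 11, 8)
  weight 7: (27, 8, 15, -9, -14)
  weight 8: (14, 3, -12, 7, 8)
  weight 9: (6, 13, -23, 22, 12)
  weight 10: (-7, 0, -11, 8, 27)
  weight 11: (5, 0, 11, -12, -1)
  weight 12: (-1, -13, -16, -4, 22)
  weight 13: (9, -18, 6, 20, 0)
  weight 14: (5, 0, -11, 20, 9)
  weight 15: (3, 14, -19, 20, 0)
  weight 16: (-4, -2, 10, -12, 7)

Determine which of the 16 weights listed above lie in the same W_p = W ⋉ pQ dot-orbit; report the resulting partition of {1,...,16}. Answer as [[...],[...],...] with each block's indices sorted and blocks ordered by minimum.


Cartan matrix: type D_5 (|W|=1920); un-permuting the 5 rows.

Ā_29 reps of the 16 weights (D_5, coords as presented):

  [1] (6, 1, 1, 11, 0) · [2] (1, 13, 1, 0, 2) · [3] (3, 1, 0, 11, 4) · [4] (3, 1, 0, 11, 4) · [5] (3, 1, 0, 11, 4) · [6] (2, 5, 1, 5, 1) · [7] (13, 2, 1, 3, 2) · [8] (13, 2, 1, 3, 2) · [9] (2, 5, 1, 5, 1) · [10] (6, 1, 1, 11, 0) · [11] (6, 1, 1, 11, 0) · [12] (3, 1, 0, 11, 4) · [13] (6, 1, 1, 11, 0) · [14] (6, 1, 1, 11, 0) · [15] (13, 2, 1, 3, 2) · [16] (3, 1, 0, 11, 4)

These 16 weights hit 5 W_29-dot-orbits; sizes (5, 1, 5, 2, 3):

[[1, 10, 11, 13, 14], [2], [3, 4, 5, 12, 16], [6, 9], [7, 8, 15]]


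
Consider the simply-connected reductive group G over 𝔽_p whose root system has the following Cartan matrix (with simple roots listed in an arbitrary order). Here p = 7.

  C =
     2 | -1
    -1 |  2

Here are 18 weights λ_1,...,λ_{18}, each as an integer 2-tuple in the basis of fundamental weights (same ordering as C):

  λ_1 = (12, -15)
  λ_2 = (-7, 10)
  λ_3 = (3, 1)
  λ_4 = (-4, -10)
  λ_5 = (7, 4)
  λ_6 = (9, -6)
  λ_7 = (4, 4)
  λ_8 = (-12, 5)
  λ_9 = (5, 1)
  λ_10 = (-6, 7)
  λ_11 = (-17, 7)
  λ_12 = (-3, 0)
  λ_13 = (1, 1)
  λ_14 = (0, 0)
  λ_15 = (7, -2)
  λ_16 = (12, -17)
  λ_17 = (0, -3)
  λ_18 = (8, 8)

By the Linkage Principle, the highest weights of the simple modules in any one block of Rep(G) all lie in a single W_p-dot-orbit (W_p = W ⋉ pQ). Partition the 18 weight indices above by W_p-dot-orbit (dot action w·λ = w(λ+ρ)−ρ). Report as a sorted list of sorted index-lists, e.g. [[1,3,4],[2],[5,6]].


Dynkin diagram of C (from the 2 off-diagonal −1 entries): A_2.

W_7-reps of the 18 weights in Ā_7 (same 2-coord order as C):

  [1] (6, 0);  [2] (2, 1);  [3] (4, 2);  [4] (2, 2);  [5] (1, 1);  [6] (2, 2);  [7] (2, 2);  [8] (2, 1);  [9] (5, 1);  [10] (4, 2);  [11] (1, 1);  [12] (1, 1);  [13] (2, 2);  [14] (1, 1);  [15] (6, 0);  [16] (4, 2);  [17] (1, 1);  [18] (2, 2)

Linkage partition of the 18 weights (6 classes, p=7):

[[1, 15], [2, 8], [3, 10, 16], [4, 6, 7, 13, 18], [5, 11, 12, 14, 17], [9]]


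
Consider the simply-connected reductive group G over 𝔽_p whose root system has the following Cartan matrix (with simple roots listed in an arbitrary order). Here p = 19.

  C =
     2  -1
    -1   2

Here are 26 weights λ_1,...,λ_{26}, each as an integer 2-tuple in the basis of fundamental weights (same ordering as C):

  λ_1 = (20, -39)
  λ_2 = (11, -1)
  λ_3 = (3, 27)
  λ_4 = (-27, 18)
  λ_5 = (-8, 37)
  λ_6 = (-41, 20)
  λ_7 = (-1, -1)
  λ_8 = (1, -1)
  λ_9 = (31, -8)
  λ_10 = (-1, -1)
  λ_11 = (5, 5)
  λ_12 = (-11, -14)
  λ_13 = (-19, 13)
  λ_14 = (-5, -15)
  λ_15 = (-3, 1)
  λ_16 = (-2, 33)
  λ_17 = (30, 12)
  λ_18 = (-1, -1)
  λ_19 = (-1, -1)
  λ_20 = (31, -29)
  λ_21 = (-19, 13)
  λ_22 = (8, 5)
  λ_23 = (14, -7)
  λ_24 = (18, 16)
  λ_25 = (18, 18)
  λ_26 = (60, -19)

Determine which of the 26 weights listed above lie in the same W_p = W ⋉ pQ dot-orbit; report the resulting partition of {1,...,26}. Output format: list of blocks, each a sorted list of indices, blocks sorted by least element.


C ↔ A_2 under row/col permutation; |W(A_2)| = 6.

Folding the 26 weights λ_j+ρ into Ā_19 (reps in the given 2-coord order):

  [1] (2, 0)
  [2] (12, 0)
  [3] (9, 6)
  [4] (12, 0)
  [5] (12, 0)
  [6] (2, 0)
  [7] (0, 0)
  [8] (2, 0)
  [9] (6, 6)
  [10] (0, 0)
  [11] (6, 6)
  [12] (9, 6)
  [13] (14, 4)
  [14] (14, 4)
  [15] (2, 0)
  [16] (14, 4)
  [17] (6, 6)
  [18] (0, 0)
  [19] (0, 0)
  [20] (9, 6)
  [21] (14, 4)
  [22] (9, 6)
  [23] (9, 6)
  [24] (2, 0)
  [25] (0, 0)
  [26] (14, 4)

6 distinct reps among the 26 weights ⇒ 6 W_19-linkage classes:

[[1, 6, 8, 15, 24], [2, 4, 5], [3, 12, 20, 22, 23], [7, 10, 18, 19, 25], [9, 11, 17], [13, 14, 16, 21, 26]]


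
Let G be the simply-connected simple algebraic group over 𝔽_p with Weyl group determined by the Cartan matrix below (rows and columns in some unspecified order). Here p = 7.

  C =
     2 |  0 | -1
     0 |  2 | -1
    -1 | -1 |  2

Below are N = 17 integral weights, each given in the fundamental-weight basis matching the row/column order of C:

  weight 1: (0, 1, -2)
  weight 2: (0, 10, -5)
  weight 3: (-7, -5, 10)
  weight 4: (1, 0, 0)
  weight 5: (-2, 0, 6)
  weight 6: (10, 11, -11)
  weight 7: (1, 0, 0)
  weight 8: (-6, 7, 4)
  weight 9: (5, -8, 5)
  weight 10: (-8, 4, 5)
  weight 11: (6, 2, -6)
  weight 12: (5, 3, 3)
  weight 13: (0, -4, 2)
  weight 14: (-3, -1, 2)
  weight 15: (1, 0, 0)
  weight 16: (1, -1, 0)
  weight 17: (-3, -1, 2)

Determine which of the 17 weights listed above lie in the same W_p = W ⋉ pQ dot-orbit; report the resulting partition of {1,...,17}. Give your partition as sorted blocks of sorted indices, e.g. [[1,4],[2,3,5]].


Cartan matrix: type A_3 (|W|=24); un-permuting the 3 rows.

Alcove-folded reps (p=7, 17 weights, presented ϖ-order):

  [1] (0, 1, 1);  [2] (1, 3, 0);  [3] (2, 0, 1);  [4] (2, 1, 1);  [5] (0, 0, 6);  [6] (2, 1, 1);  [7] (2, 1, 1);  [8] (0, 1, 1);  [9] (0, 1, 1);  [10] (2, 0, 1);  [11] (2, 2, 3);  [12] (1, 3, 0);  [13] (1, 3, 0);  [14] (2, 0, 1);  [15] (2, 1, 1);  [16] (2, 0, 1);  [17] (2, 0, 1)

6 distinct reps among the 17 weights ⇒ 6 W_7-linkage classes:

[[1, 8, 9], [2, 12, 13], [3, 10, 14, 16, 17], [4, 6, 7, 15], [5], [11]]


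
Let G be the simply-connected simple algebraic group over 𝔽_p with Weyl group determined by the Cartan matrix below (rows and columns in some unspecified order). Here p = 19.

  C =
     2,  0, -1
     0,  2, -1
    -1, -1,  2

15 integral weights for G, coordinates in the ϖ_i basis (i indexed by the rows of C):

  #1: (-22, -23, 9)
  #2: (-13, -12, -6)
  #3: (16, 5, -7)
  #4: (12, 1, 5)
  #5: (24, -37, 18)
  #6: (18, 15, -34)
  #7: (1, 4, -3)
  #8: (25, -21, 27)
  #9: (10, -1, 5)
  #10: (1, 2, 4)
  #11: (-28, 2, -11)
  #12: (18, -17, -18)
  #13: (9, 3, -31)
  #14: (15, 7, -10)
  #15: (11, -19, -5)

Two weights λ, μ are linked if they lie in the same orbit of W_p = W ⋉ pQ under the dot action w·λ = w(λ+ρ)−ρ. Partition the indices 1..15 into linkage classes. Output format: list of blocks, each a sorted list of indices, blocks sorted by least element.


Root system A_3: the 3×3 matrix C matches after relabeling.

Each λ_j+ρ reduced to Ā_19; 3-tuples below use C's row order:

  [1] (2, 3, 5) · [2] (2, 3, 5) · [3] (11, 0, 6) · [4] (11, 0, 6) · [5] (11, 0, 6) · [6] (0, 3, 2) · [7] (0, 3, 2) · [8] (7, 1, 8) · [9] (11, 0, 6) · [10] (2, 3, 5) · [11] (7, 1, 8) · [12] (0, 3, 2) · [13] (7, 1, 8) · [14] (7, 1, 8) · [15] (7, 1, 8)

These 15 weights hit 4 W_19-dot-orbits; sizes (3, 4, 3, 5):

[[1, 2, 10], [3, 4, 5, 9], [6, 7, 12], [8, 11, 13, 14, 15]]


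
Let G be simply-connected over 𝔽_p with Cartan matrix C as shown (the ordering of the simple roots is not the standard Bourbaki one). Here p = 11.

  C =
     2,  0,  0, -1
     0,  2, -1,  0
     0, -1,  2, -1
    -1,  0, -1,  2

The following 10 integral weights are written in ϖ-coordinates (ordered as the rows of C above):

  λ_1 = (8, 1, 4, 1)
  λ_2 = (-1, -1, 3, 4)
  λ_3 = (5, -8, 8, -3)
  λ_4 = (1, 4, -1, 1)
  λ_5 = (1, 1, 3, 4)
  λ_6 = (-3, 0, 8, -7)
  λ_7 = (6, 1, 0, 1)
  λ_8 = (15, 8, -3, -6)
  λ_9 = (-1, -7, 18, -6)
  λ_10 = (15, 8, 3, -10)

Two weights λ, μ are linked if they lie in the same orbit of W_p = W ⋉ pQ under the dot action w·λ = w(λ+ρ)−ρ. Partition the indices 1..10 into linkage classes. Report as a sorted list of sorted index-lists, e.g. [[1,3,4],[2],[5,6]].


C ↔ A_4 under row/col permutation; |W(A_4)| = 120.

Alcove-folded reps (p=11, 10 weights, presented ϖ-order):

    λ_1+ρ ↦ (2, 5, 0, 2)
    λ_2+ρ ↦ (0, 0, 4, 5)
    λ_3+ρ ↦ (2, 5, 0, 2)
    λ_4+ρ ↦ (2, 5, 0, 2)
    λ_5+ρ ↦ (0, 0, 4, 5)
    λ_6+ρ ↦ (6, 1, 1, 2)
    λ_7+ρ ↦ (6, 1, 1, 2)
    λ_8+ρ ↦ (2, 5, 0, 2)
    λ_9+ρ ↦ (0, 2, 3, 3)
    λ_10+ρ ↦ (2, 5, 0, 2)

The 10 indices split into 4 linkage classes (same alcove rep ⇔ same W_11-dot-orbit):

[[1, 3, 4, 8, 10], [2, 5], [6, 7], [9]]


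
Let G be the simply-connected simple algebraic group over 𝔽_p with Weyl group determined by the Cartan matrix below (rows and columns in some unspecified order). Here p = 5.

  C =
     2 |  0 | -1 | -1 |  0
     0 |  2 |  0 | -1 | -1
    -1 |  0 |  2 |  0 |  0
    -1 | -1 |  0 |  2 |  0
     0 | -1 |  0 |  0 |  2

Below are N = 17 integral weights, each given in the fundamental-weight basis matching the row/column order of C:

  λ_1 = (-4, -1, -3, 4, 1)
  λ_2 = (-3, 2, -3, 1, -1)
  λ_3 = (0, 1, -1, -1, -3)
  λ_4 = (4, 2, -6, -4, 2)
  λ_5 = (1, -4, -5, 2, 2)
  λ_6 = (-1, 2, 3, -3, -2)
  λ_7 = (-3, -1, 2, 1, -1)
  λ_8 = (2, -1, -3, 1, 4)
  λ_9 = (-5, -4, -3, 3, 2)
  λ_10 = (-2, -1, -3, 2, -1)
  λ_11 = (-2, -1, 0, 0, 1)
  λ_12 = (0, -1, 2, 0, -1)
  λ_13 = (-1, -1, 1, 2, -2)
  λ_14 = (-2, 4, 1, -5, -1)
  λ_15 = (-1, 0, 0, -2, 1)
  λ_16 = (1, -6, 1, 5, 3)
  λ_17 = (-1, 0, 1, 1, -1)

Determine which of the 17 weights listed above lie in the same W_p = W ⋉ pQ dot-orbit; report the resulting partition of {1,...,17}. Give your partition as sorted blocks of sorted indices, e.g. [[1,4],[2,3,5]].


A_5 Cartan matrix, 5 simple roots permuted; ρ=(1,1,1,1,1).

Alcove-folded reps (p=5, 17 weights, presented ϖ-order):

  λ_1 → (2, 0, 1, 0, 0);  λ_2 → (0, 1, 2, 2, 0);  λ_3 → (1, 0, 0, 0, 2);  λ_4 → (2, 0, 1, 0, 0);  λ_5 → (0, 1, 2, 2, 0);  λ_6 → (2, 0, 2, 0, 1);  λ_7 → (2, 0, 1, 0, 0);  λ_8 → (2, 0, 1, 0, 0);  λ_9 → (3, 0, 0, 0, 1);  λ_10 → (2, 0, 1, 0, 0);  λ_11 → (1, 0, 0, 0, 2);  λ_12 → (1, 0, 3, 1, 0);  λ_13 → (0, 1, 2, 2, 0);  λ_14 → (1, 0, 3, 1, 0);  λ_15 → (1, 0, 0, 0, 2);  λ_16 → (1, 0, 0, 0, 2);  λ_17 → (0, 1, 2, 2, 0)

These 17 weights hit 6 W_5-dot-orbits; sizes (5, 4, 4, 1, 1, 2):

[[1, 4, 7, 8, 10], [2, 5, 13, 17], [3, 11, 15, 16], [6], [9], [12, 14]]


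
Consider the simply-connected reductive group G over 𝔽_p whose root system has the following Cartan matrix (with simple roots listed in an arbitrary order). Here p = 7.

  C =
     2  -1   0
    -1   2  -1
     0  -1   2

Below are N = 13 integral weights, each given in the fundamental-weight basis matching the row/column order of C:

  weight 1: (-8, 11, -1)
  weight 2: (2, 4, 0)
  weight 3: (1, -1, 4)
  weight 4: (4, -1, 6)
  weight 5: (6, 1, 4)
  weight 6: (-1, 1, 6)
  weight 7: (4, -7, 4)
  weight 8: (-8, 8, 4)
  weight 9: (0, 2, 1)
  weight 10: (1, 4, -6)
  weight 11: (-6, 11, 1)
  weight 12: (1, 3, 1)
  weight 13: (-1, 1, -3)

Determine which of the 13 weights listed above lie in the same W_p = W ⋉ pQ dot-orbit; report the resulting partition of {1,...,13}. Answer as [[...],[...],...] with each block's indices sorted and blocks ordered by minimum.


A_3 Cartan matrix, 3 simple roots permuted; ρ=(1,1,1).

Folding the 13 weights λ_j+ρ into Ā_7 (reps in the given 3-coord order):

  λ_1+ρ ↦ (2, 0, 5)
  λ_2+ρ ↦ (1, 4, 1)
  λ_3+ρ ↦ (2, 0, 5)
  λ_4+ρ ↦ (0, 0, 2)
  λ_5+ρ ↦ (0, 0, 2)
  λ_6+ρ ↦ (2, 0, 5)
  λ_7+ρ ↦ (1, 4, 1)
  λ_8+ρ ↦ (0, 0, 2)
  λ_9+ρ ↦ (1, 3, 2)
  λ_10+ρ ↦ (2, 0, 5)
  λ_11+ρ ↦ (2, 0, 5)
  λ_12+ρ ↦ (1, 4, 1)
  λ_13+ρ ↦ (0, 0, 2)

4 distinct reps among the 13 weights ⇒ 4 W_7-linkage classes:

[[1, 3, 6, 10, 11], [2, 7, 12], [4, 5, 8, 13], [9]]


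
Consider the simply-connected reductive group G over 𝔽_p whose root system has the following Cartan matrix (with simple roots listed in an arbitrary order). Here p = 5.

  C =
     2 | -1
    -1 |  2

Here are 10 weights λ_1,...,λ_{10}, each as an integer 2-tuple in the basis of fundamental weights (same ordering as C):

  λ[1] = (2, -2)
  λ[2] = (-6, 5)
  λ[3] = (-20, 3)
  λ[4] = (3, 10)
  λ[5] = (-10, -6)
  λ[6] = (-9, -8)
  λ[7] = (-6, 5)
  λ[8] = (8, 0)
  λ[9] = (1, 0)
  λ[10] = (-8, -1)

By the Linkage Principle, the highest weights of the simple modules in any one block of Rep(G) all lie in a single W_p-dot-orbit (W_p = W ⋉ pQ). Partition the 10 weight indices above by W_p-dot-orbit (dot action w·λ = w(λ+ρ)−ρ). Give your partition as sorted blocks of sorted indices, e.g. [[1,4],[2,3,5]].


A_2 Cartan matrix, 2 simple roots permuted; ρ=(1,1).

Each λ_j+ρ reduced to Ā_5; 2-tuples below use C's row order:

  λ_1+ρ ↦ (2, 1)
  λ_2+ρ ↦ (4, 0)
  λ_3+ρ ↦ (4, 0)
  λ_4+ρ ↦ (0, 4)
  λ_5+ρ ↦ (0, 4)
  λ_6+ρ ↦ (2, 3)
  λ_7+ρ ↦ (4, 0)
  λ_8+ρ ↦ (0, 4)
  λ_9+ρ ↦ (2, 1)
  λ_10+ρ ↦ (2, 3)

Grouping the 10 weights by Ā_5-representative: 4 linkage classes.

[[1, 9], [2, 3, 7], [4, 5, 8], [6, 10]]


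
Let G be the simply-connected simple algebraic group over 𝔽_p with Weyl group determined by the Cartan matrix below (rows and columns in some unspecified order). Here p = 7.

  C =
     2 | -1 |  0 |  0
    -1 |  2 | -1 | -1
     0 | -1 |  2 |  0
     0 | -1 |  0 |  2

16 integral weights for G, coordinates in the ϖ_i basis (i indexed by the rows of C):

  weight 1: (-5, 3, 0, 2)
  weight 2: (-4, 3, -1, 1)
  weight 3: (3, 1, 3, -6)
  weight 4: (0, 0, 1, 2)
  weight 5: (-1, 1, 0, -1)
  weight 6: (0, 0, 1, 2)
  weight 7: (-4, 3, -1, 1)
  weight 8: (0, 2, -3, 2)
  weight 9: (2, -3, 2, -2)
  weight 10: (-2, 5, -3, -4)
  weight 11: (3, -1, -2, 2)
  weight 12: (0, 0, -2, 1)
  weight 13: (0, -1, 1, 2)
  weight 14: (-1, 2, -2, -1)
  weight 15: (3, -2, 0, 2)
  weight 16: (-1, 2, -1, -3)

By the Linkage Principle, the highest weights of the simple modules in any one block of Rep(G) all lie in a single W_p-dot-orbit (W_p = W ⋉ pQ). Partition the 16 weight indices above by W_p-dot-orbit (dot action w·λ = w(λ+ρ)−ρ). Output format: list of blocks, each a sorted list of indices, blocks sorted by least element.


D_4 Cartan matrix, 4 simple roots permuted; ρ=(1,1,1,1).

W_7-reps of the 16 weights in Ā_7 (same 4-coord order as C):

    λ_1 → (3, 1, 0, 2)
    λ_2 → (3, 1, 0, 2)
    λ_3 → (1, 0, 1, 2)
    λ_4 → (1, 0, 2, 3)
    λ_5 → (0, 2, 1, 0)
    λ_6 → (1, 0, 2, 3)
    λ_7 → (3, 1, 0, 2)
    λ_8 → (1, 0, 2, 3)
    λ_9 → (0, 1, 0, 2)
    λ_10 → (1, 0, 2, 3)
    λ_11 → (3, 1, 0, 2)
    λ_12 → (1, 0, 1, 2)
    λ_13 → (1, 0, 2, 3)
    λ_14 → (0, 2, 1, 0)
    λ_15 → (3, 1, 0, 2)
    λ_16 → (0, 1, 0, 2)

5 distinct reps among the 16 weights ⇒ 5 W_7-linkage classes:

[[1, 2, 7, 11, 15], [3, 12], [4, 6, 8, 10, 13], [5, 14], [9, 16]]


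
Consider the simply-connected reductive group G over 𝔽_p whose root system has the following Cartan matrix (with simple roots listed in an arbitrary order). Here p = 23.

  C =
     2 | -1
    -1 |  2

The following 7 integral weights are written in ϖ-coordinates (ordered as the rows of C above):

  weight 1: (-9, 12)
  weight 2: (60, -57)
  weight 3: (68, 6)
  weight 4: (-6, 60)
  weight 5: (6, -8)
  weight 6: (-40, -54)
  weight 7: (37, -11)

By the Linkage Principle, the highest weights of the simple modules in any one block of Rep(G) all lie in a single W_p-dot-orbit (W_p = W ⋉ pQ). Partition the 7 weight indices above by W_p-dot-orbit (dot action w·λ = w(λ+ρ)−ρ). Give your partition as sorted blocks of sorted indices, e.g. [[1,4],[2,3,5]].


A_2 Cartan matrix, 2 simple roots permuted; ρ=(1,1).

Each λ_j+ρ reduced to Ā_23; 2-tuples below use C's row order:

  1: (8, 5);  2: (8, 5);  3: (0, 7);  4: (8, 5);  5: (0, 7);  6: (0, 7);  7: (8, 5)

Partition of {1..7} into 2 W_23-dot-orbits:

[[1, 2, 4, 7], [3, 5, 6]]


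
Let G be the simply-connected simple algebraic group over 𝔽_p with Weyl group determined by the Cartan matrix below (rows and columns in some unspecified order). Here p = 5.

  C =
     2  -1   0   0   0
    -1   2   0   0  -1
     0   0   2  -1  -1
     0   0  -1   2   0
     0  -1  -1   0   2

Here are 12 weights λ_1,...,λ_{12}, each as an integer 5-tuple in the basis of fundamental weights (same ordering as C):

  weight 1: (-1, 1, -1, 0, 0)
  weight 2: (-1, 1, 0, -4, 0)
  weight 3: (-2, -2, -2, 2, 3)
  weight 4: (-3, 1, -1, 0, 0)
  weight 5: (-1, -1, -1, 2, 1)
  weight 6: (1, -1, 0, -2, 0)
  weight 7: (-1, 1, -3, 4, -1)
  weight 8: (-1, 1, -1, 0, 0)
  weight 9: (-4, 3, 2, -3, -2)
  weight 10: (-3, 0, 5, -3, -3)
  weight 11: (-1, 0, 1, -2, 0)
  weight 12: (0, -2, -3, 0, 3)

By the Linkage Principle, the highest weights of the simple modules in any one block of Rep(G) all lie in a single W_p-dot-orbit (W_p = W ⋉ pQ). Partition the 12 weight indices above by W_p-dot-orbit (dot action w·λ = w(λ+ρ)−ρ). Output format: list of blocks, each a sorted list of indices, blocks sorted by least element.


A_5 Cartan matrix, 5 simple roots permuted; ρ=(1,1,1,1,1).

Folding the 12 weights λ_j+ρ into Ā_5 (reps in the given 5-coord order):

  1: (0, 2, 0, 1, 1);  2: (0, 1, 1, 1, 1);  3: (0, 1, 1, 1, 1);  4: (2, 0, 0, 1, 1);  5: (0, 0, 0, 3, 2);  6: (2, 0, 0, 1, 1);  7: (0, 0, 0, 3, 2);  8: (0, 2, 0, 1, 1);  9: (2, 0, 0, 1, 1);  10: (0, 1, 1, 1, 1);  11: (0, 1, 1, 1, 1);  12: (0, 1, 1, 1, 1)

Partition of {1..12} into 4 W_5-dot-orbits:

[[1, 8], [2, 3, 10, 11, 12], [4, 6, 9], [5, 7]]
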